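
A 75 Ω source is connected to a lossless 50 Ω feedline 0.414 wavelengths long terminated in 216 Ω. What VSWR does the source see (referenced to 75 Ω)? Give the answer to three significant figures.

βl = 2π × 0.414 = 149°
tan(βl) = -0.6
Z_in = Z_0·(Z_L + jZ_0·tanβl)/(Z_0 + jZ_L·tanβl) = 38.1 + j68.7 Ω
Γ_s = (Z_in − Z_s)/(Z_in + Z_s) = (-36.9 + j68.7)/(113 + j68.7), |Γ_s| = 0.589
VSWR = (1 + |Γ_s|)/(1 − |Γ_s|)

VSWR ≈ 3.87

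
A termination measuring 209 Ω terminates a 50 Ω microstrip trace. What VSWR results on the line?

VSWR ≈ 4.18

Γ = (209 − 50)/(209 + 50) = 0.614
VSWR = (1 + 0.614)/(1 − 0.614)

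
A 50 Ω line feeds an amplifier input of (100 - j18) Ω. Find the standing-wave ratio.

VSWR ≈ 2.09

Γ = (Z_L − Z_0)/(Z_L + Z_0) = (50 − j18)/(150 − j18)
|Γ| = 53.1/151 = 0.352
VSWR = (1 + |Γ|)/(1 − |Γ|) = 1.35/0.648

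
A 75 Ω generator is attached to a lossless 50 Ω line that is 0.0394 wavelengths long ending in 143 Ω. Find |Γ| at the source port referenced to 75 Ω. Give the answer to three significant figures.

βl = 2π × 0.0394 = 14.2°
tan(βl) = 0.253
Z_in = Z_0·(Z_L + jZ_0·tanβl)/(Z_0 + jZ_L·tanβl) = 99.9 − j59.6 Ω
Γ_s = (Z_in − Z_s)/(Z_in + Z_s) = (24.9 − j59.6)/(175 − j59.6), |Γ_s| = 0.35

|Γ| ≈ 0.35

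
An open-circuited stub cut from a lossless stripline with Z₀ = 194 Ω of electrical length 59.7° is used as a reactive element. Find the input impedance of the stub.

Z_in ≈ −j113 Ω

tan(βl) = 1.71
For an open-circuited stub, Z_in = −jZ_0·cot(βl) = −jZ_0/tan(βl)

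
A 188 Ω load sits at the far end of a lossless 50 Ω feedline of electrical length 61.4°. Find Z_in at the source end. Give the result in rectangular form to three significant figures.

Z_in ≈ 16.9 − j24.8 Ω

tan(βl) = tan(61.4°) = 1.83
Z_in = Z_0·(Z_L + jZ_0·tanβl)/(Z_0 + jZ_L·tanβl)
     = 50·(188 + j91.7)/(50 + j345)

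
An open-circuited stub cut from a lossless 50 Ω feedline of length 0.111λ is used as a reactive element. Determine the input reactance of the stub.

X_in ≈ -59.7 Ω (capacitive)

βl = 2π × 0.111 = 40°
tan(βl) = 0.838
For an open-circuited stub, Z_in = −jZ_0·cot(βl) = −jZ_0/tan(βl)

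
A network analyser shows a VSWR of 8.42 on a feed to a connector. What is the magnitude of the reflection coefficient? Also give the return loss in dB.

|Γ| ≈ 0.788; return loss ≈ 2.07 dB

|Γ| = (S − 1)/(S + 1) = (8.42 − 1)/(8.42 + 1) = 7.42/9.42
RL = −20·log₁₀|Γ| = −20·log₁₀(0.788)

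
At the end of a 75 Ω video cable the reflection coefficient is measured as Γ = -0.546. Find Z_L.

Z_L = Z_0·(1 + Γ)/(1 − Γ) = 75·(0.454)/(1.55)

Z_L ≈ 22 Ω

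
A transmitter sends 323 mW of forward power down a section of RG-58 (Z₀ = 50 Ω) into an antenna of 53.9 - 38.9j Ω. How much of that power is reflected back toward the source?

|Γ| = |(3.9 − j38.9)/(103.9 − j38.9)| = 0.352
|Γ|² = 0.124
P_refl = |Γ|²·P_inc = 40.1 mW, P_del = (1 − |Γ|²)·P_inc = 283 mW

P_reflected ≈ 40.1 mW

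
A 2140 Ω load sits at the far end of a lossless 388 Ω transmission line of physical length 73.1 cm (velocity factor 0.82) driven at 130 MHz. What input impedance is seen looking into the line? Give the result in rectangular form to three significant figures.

λ = v/f = 0.82·c / 130 MHz = 1.89 m
βl = 2π·l/λ = 2π × 0.386 = 139°
tan(βl) = tan(139°) = -0.867
Z_in = Z_0·(Z_L + jZ_0·tanβl)/(Z_0 + jZ_L·tanβl)
     = 388·(2140 − j336)/(388 − j1860)

Z_in ≈ 157 + j415 Ω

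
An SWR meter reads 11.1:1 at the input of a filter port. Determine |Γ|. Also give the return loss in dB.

|Γ| ≈ 0.835; return loss ≈ 1.57 dB

|Γ| = (S − 1)/(S + 1) = (11.1 − 1)/(11.1 + 1) = 10.1/12.1
RL = −20·log₁₀|Γ| = −20·log₁₀(0.835)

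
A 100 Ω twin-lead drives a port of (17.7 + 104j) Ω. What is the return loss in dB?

Γ = (-82.3 + j104)/(117.7 + j104), |Γ| = 0.844
RL = −20·log₁₀|Γ| = −20·log₁₀(0.844)

RL ≈ 1.47 dB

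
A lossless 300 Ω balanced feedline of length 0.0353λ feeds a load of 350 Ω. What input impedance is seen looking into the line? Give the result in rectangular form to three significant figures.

βl = 2π × 0.0353 = 12.7°
tan(βl) = tan(12.7°) = 0.226
Z_in = Z_0·(Z_L + jZ_0·tanβl)/(Z_0 + jZ_L·tanβl)
     = 300·(350 + j67.7)/(300 + j78.9)

Z_in ≈ 344 − j22.8 Ω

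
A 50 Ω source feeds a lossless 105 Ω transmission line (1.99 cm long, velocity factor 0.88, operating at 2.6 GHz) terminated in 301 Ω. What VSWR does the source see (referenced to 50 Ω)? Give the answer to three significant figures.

VSWR ≈ 2.07

λ = v/f = 0.88·c / 2.6 GHz = 0.102 m
βl = 2π·l/λ = 2π × 0.196 = 70.6°
tan(βl) = 2.83
Z_in = Z_0·(Z_L + jZ_0·tanβl)/(Z_0 + jZ_L·tanβl) = 40.6 − j32.1 Ω
Γ_s = (Z_in − Z_s)/(Z_in + Z_s) = (-9.42 − j32.1)/(90.6 − j32.1), |Γ_s| = 0.348
VSWR = (1 + |Γ_s|)/(1 − |Γ_s|)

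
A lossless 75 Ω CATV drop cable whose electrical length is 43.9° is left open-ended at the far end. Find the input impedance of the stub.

Z_in ≈ −j77.9 Ω

tan(βl) = 0.962
For an open-ended stub, Z_in = −jZ_0·cot(βl) = −jZ_0/tan(βl)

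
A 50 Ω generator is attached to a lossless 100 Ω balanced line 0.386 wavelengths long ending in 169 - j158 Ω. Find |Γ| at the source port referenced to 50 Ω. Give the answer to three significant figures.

|Γ| ≈ 0.722

βl = 2π × 0.386 = 139°
tan(βl) = -0.871
Z_in = Z_0·(Z_L + jZ_0·tanβl)/(Z_0 + jZ_L·tanβl) = 129 + j148 Ω
Γ_s = (Z_in − Z_s)/(Z_in + Z_s) = (78.9 + j148)/(179 + j148), |Γ_s| = 0.722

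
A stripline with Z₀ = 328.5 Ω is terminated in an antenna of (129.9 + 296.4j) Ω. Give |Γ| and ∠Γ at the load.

Γ ≈ 0.654 ∠ 90.9°

Γ = (Z_L − Z_0)/(Z_L + Z_0) = (-198.6 + j296.4)/(458.4 + j296.4)
|Γ| = 357/546 = 0.654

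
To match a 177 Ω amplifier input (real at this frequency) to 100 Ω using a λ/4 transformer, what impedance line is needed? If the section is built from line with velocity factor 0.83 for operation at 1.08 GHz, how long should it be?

Z_qwt ≈ 133 Ω; length ≈ 5.76 cm

Z_qwt = √(Z_0·R_L) = √(100 × 177) = √17700
λ = 0.83·c/f = 0.231 m, so l = λ/4 = 0.0576 m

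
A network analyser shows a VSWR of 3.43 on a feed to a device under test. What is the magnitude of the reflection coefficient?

|Γ| ≈ 0.549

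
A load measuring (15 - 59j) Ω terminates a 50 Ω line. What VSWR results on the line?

Γ = (Z_L − Z_0)/(Z_L + Z_0) = (-35 − j59)/(65 − j59)
|Γ| = 68.6/87.8 = 0.781
VSWR = (1 + |Γ|)/(1 − |Γ|) = 1.78/0.219

VSWR ≈ 8.15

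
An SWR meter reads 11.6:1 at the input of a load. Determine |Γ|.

|Γ| ≈ 0.841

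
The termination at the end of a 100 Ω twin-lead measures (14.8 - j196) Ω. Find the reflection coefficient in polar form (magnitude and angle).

Γ = (Z_L − Z_0)/(Z_L + Z_0) = (-85.2 − j196)/(114.8 − j196)
|Γ| = 214/227 = 0.941

Γ ≈ 0.941 ∠ -53.9°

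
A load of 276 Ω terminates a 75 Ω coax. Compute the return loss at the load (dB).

RL ≈ 4.84 dB

Γ = (276 − 75)/(276 + 75) = 0.573
RL = −20·log₁₀|Γ| = −20·log₁₀(0.573)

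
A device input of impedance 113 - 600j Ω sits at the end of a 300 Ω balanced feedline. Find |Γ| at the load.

Γ = (Z_L − Z_0)/(Z_L + Z_0) = (-187 − j600)/(413 − j600)
|Γ| = 628/728

|Γ| ≈ 0.863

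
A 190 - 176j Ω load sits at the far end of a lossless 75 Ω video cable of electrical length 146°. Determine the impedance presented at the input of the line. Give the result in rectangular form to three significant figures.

tan(βl) = tan(146°) = -0.675
Z_in = Z_0·(Z_L + jZ_0·tanβl)/(Z_0 + jZ_L·tanβl)
     = 75·(190 − j227)/(-43.7 − j128)

Z_in ≈ 84.8 + j140 Ω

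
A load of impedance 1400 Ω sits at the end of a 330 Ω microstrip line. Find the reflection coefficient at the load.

Γ = (Z_L − Z_0)/(Z_L + Z_0) = (1400 − 330)/(1400 + 330) = 1070/1730

Γ = 0.618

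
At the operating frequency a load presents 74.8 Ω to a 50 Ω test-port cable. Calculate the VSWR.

Γ = (74.8 − 50)/(74.8 + 50) = 0.199
VSWR = (1 + 0.199)/(1 − 0.199)

VSWR ≈ 1.5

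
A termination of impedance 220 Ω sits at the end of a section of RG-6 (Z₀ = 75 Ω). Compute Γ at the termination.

Γ = 0.492

Γ = (Z_L − Z_0)/(Z_L + Z_0) = (220 − 75)/(220 + 75) = 145/295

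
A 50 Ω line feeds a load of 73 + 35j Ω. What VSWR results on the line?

Γ = (Z_L − Z_0)/(Z_L + Z_0) = (23 + j35)/(123 + j35)
|Γ| = 41.9/128 = 0.327
VSWR = (1 + |Γ|)/(1 − |Γ|) = 1.33/0.673

VSWR ≈ 1.97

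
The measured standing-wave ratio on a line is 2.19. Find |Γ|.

|Γ| = (S − 1)/(S + 1) = (2.19 − 1)/(2.19 + 1) = 1.19/3.19

|Γ| ≈ 0.373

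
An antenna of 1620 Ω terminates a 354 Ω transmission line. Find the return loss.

RL ≈ 3.86 dB

Γ = (1620 − 354)/(1620 + 354) = 0.641
RL = −20·log₁₀|Γ| = −20·log₁₀(0.641)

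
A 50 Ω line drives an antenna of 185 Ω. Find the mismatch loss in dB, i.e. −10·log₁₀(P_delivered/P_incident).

Γ = (185 − 50)/(185 + 50) = 0.574
|Γ|² = 0.33, so P_del/P_inc = 1 − |Γ|² = 0.67
ML = −10·log₁₀(1 − |Γ|²)

mismatch loss ≈ 1.74 dB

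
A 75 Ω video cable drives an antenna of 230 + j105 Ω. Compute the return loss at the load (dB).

RL ≈ 4.73 dB

Γ = (155 + j105)/(305 + j105), |Γ| = 0.58
RL = −20·log₁₀|Γ| = −20·log₁₀(0.58)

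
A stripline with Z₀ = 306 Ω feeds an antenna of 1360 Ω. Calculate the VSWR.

VSWR ≈ 4.44

Γ = (1360 − 306)/(1360 + 306) = 0.633
VSWR = (1 + 0.633)/(1 − 0.633)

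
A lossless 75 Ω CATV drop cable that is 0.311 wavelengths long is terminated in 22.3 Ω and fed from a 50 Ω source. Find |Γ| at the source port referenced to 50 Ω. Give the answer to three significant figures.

|Γ| ≈ 0.647

βl = 2π × 0.311 = 112°
tan(βl) = -2.48
Z_in = Z_0·(Z_L + jZ_0·tanβl)/(Z_0 + jZ_L·tanβl) = 103 − j110 Ω
Γ_s = (Z_in − Z_s)/(Z_in + Z_s) = (53.3 − j110)/(153 − j110), |Γ_s| = 0.647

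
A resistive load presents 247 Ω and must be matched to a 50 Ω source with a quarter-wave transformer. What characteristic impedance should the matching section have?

Z_qwt = √(Z_0·R_L) = √(50 × 247) = √12350

Z_qwt ≈ 111 Ω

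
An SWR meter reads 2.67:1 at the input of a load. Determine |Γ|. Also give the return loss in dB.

|Γ| = (S − 1)/(S + 1) = (2.67 − 1)/(2.67 + 1) = 1.67/3.67
RL = −20·log₁₀|Γ| = −20·log₁₀(0.455)

|Γ| ≈ 0.455; return loss ≈ 6.84 dB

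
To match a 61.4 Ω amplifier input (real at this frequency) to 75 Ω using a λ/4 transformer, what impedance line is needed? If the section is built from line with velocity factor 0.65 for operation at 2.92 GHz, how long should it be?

Z_qwt = √(Z_0·R_L) = √(75 × 61.4) = √4605
λ = 0.65·c/f = 0.0668 m, so l = λ/4 = 0.0167 m

Z_qwt ≈ 67.9 Ω; length ≈ 1.67 cm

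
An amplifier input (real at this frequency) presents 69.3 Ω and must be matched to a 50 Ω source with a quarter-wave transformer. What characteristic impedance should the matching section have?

Z_qwt ≈ 58.9 Ω

Z_qwt = √(Z_0·R_L) = √(50 × 69.3) = √3465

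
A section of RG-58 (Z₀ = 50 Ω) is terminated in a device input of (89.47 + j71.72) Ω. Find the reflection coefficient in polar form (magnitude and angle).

Γ = (Z_L − Z_0)/(Z_L + Z_0) = (39.47 + j71.72)/(139.5 + j71.72)
|Γ| = 81.9/157 = 0.522

Γ ≈ 0.522 ∠ 34°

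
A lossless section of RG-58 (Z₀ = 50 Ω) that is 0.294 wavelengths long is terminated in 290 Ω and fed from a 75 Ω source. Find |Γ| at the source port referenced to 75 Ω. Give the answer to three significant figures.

|Γ| ≈ 0.786

βl = 2π × 0.294 = 106°
tan(βl) = -3.52
Z_in = Z_0·(Z_L + jZ_0·tanβl)/(Z_0 + jZ_L·tanβl) = 9.29 + j13.7 Ω
Γ_s = (Z_in − Z_s)/(Z_in + Z_s) = (-65.7 + j13.7)/(84.3 + j13.7), |Γ_s| = 0.786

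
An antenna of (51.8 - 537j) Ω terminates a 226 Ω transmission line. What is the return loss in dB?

Γ = (-174.2 − j537)/(277.8 − j537), |Γ| = 0.934
RL = −20·log₁₀|Γ| = −20·log₁₀(0.934)

RL ≈ 0.595 dB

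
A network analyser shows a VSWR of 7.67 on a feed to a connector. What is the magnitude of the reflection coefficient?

|Γ| = (S − 1)/(S + 1) = (7.67 − 1)/(7.67 + 1) = 6.67/8.67

|Γ| ≈ 0.769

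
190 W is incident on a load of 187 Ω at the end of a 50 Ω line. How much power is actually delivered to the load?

P_delivered ≈ 127 W

Γ = (187 − 50)/(187 + 50) = 0.578
|Γ|² = 0.334
P_refl = |Γ|²·P_inc = 63.5 W, P_del = (1 − |Γ|²)·P_inc = 127 W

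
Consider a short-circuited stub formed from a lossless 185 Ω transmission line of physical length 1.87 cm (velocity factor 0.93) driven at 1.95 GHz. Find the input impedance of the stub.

λ = v/f = 0.93·c / 1.95 GHz = 0.143 m
βl = 2π·l/λ = 2π × 0.131 = 47.1°
tan(βl) = 1.07
For a short-circuited stub, Z_in = jZ_0·tan(βl)

Z_in ≈ +j199 Ω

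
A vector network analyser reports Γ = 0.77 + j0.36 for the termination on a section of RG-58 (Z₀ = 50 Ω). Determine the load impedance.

Z_L = Z_0·(1 + Γ)/(1 − Γ) = 50·(1.77 + j0.36)/(0.23 − j0.36)

Z_L ≈ 76 + j197 Ω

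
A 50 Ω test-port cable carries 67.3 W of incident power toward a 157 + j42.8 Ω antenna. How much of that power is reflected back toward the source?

P_reflected ≈ 20 W

|Γ| = |(107 + j42.8)/(207 + j42.8)| = 0.545
|Γ|² = 0.297
P_refl = |Γ|²·P_inc = 20 W, P_del = (1 − |Γ|²)·P_inc = 47.3 W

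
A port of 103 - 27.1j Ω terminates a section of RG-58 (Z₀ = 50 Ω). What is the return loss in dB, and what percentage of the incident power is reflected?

Γ = (53 − j27.1)/(153 − j27.1), |Γ| = 0.383
RL = −20·log₁₀(0.383) = 8.33 dB
P_refl/P_inc = |Γ|² = 0.147

RL ≈ 8.33 dB; 14.7% of incident power reflected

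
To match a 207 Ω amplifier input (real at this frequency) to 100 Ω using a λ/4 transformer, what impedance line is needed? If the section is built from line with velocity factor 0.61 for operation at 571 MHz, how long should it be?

Z_qwt ≈ 144 Ω; length ≈ 8.01 cm

Z_qwt = √(Z_0·R_L) = √(100 × 207) = √20700
λ = 0.61·c/f = 0.32 m, so l = λ/4 = 0.0801 m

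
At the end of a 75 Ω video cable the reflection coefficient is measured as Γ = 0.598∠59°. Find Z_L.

Z_L = Z_0·(1 + Γ)/(1 − Γ) = 75·(1.31 + j0.513)/(0.692 − j0.513)

Z_L ≈ 65 + j104 Ω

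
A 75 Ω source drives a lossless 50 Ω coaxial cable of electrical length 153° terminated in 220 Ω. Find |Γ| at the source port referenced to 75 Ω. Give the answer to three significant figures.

tan(βl) = -0.51
Z_in = Z_0·(Z_L + jZ_0·tanβl)/(Z_0 + jZ_L·tanβl) = 46 + j77.6 Ω
Γ_s = (Z_in − Z_s)/(Z_in + Z_s) = (-29 + j77.6)/(121 + j77.6), |Γ_s| = 0.576

|Γ| ≈ 0.576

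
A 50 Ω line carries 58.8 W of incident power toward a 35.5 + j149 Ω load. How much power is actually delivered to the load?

|Γ| = |(-14.5 + j149)/(85.5 + j149)| = 0.871
|Γ|² = 0.759
P_refl = |Γ|²·P_inc = 44.7 W, P_del = (1 − |Γ|²)·P_inc = 14.1 W

P_delivered ≈ 14.1 W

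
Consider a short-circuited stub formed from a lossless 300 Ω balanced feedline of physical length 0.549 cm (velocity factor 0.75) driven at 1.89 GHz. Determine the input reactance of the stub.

λ = v/f = 0.75·c / 1.89 GHz = 0.119 m
βl = 2π·l/λ = 2π × 0.0461 = 16.6°
tan(βl) = 0.298
For a short-circuited stub, Z_in = jZ_0·tan(βl)

X_in ≈ 89.4 Ω (inductive)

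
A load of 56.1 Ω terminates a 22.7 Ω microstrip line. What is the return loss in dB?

Γ = (56.1 − 22.7)/(56.1 + 22.7) = 0.424
RL = −20·log₁₀|Γ| = −20·log₁₀(0.424)

RL ≈ 7.46 dB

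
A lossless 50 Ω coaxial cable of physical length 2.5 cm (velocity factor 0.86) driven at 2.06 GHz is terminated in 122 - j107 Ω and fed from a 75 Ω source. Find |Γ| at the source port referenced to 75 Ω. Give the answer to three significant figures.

|Γ| ≈ 0.741

λ = v/f = 0.86·c / 2.06 GHz = 0.125 m
βl = 2π·l/λ = 2π × 0.2 = 71.9°
tan(βl) = 3.05
Z_in = Z_0·(Z_L + jZ_0·tanβl)/(Z_0 + jZ_L·tanβl) = 11.2 − j5.04 Ω
Γ_s = (Z_in − Z_s)/(Z_in + Z_s) = (-63.8 − j5.04)/(86.2 − j5.04), |Γ_s| = 0.741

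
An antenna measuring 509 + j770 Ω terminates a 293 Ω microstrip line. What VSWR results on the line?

VSWR ≈ 6.13

Γ = (Z_L − Z_0)/(Z_L + Z_0) = (216 + j770)/(802 + j770)
|Γ| = 800/1110 = 0.719
VSWR = (1 + |Γ|)/(1 − |Γ|) = 1.72/0.281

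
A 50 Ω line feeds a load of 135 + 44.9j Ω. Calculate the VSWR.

VSWR ≈ 3.04

Γ = (Z_L − Z_0)/(Z_L + Z_0) = (85 + j44.9)/(185 + j44.9)
|Γ| = 96.1/190 = 0.505
VSWR = (1 + |Γ|)/(1 − |Γ|) = 1.5/0.495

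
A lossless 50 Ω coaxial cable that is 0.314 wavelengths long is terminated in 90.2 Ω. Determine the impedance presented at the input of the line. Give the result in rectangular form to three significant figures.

βl = 2π × 0.314 = 113°
tan(βl) = tan(113°) = -2.35
Z_in = Z_0·(Z_L + jZ_0·tanβl)/(Z_0 + jZ_L·tanβl)
     = 50·(90.2 − j118)/(50 − j212)

Z_in ≈ 31 + j14 Ω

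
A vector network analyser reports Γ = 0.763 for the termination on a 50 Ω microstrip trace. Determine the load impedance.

Z_L = Z_0·(1 + Γ)/(1 − Γ) = 50·(1.76)/(0.237)

Z_L ≈ 372 Ω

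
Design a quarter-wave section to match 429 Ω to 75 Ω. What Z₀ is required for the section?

Z_qwt = √(Z_0·R_L) = √(75 × 429) = √32180

Z_qwt ≈ 179 Ω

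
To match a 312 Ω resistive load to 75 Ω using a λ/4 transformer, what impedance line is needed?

Z_qwt ≈ 153 Ω

Z_qwt = √(Z_0·R_L) = √(75 × 312) = √23400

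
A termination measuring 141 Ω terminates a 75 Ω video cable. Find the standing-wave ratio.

VSWR ≈ 1.88

For a purely resistive load, VSWR = R_L/Z_0 or Z_0/R_L (whichever > 1) = 141/75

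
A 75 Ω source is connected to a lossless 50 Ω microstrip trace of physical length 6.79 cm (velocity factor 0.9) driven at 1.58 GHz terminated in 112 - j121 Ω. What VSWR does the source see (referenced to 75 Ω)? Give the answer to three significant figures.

λ = v/f = 0.9·c / 1.58 GHz = 0.171 m
βl = 2π·l/λ = 2π × 0.397 = 143°
tan(βl) = -0.752
Z_in = Z_0·(Z_L + jZ_0·tanβl)/(Z_0 + jZ_L·tanβl) = 49.9 + j90.8 Ω
Γ_s = (Z_in − Z_s)/(Z_in + Z_s) = (-25.1 + j90.8)/(125 + j90.8), |Γ_s| = 0.61
VSWR = (1 + |Γ_s|)/(1 − |Γ_s|)

VSWR ≈ 4.13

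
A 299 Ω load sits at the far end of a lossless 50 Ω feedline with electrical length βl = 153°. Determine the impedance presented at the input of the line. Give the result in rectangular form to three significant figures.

Z_in ≈ 36.6 + j86.1 Ω

tan(βl) = tan(153°) = -0.51
Z_in = Z_0·(Z_L + jZ_0·tanβl)/(Z_0 + jZ_L·tanβl)
     = 50·(299 − j25.5)/(50 − j152)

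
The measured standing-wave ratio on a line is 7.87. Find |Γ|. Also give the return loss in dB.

|Γ| ≈ 0.775; return loss ≈ 2.22 dB

|Γ| = (S − 1)/(S + 1) = (7.87 − 1)/(7.87 + 1) = 6.87/8.87
RL = −20·log₁₀|Γ| = −20·log₁₀(0.775)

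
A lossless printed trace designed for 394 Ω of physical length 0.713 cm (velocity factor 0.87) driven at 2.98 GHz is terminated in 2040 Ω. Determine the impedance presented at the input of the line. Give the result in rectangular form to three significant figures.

λ = v/f = 0.87·c / 2.98 GHz = 0.0876 m
βl = 2π·l/λ = 2π × 0.0814 = 29.3°
tan(βl) = tan(29.3°) = 0.561
Z_in = Z_0·(Z_L + jZ_0·tanβl)/(Z_0 + jZ_L·tanβl)
     = 394·(2040 + j221)/(394 + j1150)

Z_in ≈ 284 − j604 Ω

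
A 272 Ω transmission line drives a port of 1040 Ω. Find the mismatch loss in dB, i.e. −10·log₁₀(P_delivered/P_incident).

mismatch loss ≈ 1.82 dB

Γ = (1040 − 272)/(1040 + 272) = 0.585
|Γ|² = 0.343, so P_del/P_inc = 1 − |Γ|² = 0.657
ML = −10·log₁₀(1 − |Γ|²)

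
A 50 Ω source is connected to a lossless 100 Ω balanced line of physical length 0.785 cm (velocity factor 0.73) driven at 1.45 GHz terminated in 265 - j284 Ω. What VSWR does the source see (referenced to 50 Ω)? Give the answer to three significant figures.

VSWR ≈ 9.68

λ = v/f = 0.73·c / 1.45 GHz = 0.151 m
βl = 2π·l/λ = 2π × 0.052 = 18.7°
tan(βl) = 0.339
Z_in = Z_0·(Z_L + jZ_0·tanβl)/(Z_0 + jZ_L·tanβl) = 63.5 − j157 Ω
Γ_s = (Z_in − Z_s)/(Z_in + Z_s) = (13.5 − j157)/(113 − j157), |Γ_s| = 0.813
VSWR = (1 + |Γ_s|)/(1 − |Γ_s|)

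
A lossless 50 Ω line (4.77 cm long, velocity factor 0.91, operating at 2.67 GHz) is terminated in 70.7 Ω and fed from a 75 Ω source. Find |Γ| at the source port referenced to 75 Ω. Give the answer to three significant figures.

λ = v/f = 0.91·c / 2.67 GHz = 0.102 m
βl = 2π·l/λ = 2π × 0.467 = 168°
tan(βl) = -0.214
Z_in = Z_0·(Z_L + jZ_0·tanβl)/(Z_0 + jZ_L·tanβl) = 67.7 + j9.78 Ω
Γ_s = (Z_in − Z_s)/(Z_in + Z_s) = (-7.25 + j9.78)/(143 + j9.78), |Γ_s| = 0.0851

|Γ| ≈ 0.0851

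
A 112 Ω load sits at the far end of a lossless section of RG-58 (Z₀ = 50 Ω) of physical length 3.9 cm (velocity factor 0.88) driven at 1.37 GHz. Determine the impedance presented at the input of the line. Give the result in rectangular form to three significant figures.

Z_in ≈ 24 − j12.1 Ω

λ = v/f = 0.88·c / 1.37 GHz = 0.193 m
βl = 2π·l/λ = 2π × 0.202 = 72.9°
tan(βl) = tan(72.9°) = 3.24
Z_in = Z_0·(Z_L + jZ_0·tanβl)/(Z_0 + jZ_L·tanβl)
     = 50·(112 + j162)/(50 + j363)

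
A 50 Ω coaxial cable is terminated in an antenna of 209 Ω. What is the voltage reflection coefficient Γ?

Γ = 0.614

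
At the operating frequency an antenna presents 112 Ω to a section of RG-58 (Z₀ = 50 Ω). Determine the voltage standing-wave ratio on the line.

For a purely resistive load, VSWR = R_L/Z_0 or Z_0/R_L (whichever > 1) = 112/50

VSWR ≈ 2.24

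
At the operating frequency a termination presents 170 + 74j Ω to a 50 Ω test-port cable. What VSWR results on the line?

Γ = (Z_L − Z_0)/(Z_L + Z_0) = (120 + j74)/(220 + j74)
|Γ| = 141/232 = 0.607
VSWR = (1 + |Γ|)/(1 − |Γ|) = 1.61/0.393

VSWR ≈ 4.09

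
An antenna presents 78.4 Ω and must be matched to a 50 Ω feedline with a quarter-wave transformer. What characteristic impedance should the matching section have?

Z_qwt ≈ 62.6 Ω

Z_qwt = √(Z_0·R_L) = √(50 × 78.4) = √3920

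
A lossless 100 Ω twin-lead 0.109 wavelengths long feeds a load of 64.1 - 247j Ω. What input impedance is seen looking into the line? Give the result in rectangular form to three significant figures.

βl = 2π × 0.109 = 39.2°
tan(βl) = tan(39.2°) = 0.817
Z_in = Z_0·(Z_L + jZ_0·tanβl)/(Z_0 + jZ_L·tanβl)
     = 100·(64.1 − j165)/(302 + j52.4)

Z_in ≈ 11.4 − j56.8 Ω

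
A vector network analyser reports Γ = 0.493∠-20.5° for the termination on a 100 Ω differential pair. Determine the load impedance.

Z_L ≈ 237 − j108 Ω

Z_L = Z_0·(1 + Γ)/(1 − Γ) = 100·(1.46 − j0.173)/(0.538 + j0.173)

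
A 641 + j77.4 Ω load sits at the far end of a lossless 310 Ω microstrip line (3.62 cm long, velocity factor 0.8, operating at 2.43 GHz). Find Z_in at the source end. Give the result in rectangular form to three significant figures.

λ = v/f = 0.8·c / 2.43 GHz = 0.0988 m
βl = 2π·l/λ = 2π × 0.367 = 132°
tan(βl) = tan(132°) = -1.11
Z_in = Z_0·(Z_L + jZ_0·tanβl)/(Z_0 + jZ_L·tanβl)
     = 310·(641 − j268)/(396 − j713)

Z_in ≈ 207 + j164 Ω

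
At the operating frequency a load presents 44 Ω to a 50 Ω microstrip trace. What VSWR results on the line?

For a purely resistive load, VSWR = R_L/Z_0 or Z_0/R_L (whichever > 1) = 50/44

VSWR ≈ 1.14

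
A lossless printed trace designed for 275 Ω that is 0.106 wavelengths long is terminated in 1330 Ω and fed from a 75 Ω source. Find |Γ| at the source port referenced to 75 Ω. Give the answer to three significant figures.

|Γ| ≈ 0.843

βl = 2π × 0.106 = 38.2°
tan(βl) = 0.786
Z_in = Z_0·(Z_L + jZ_0·tanβl)/(Z_0 + jZ_L·tanβl) = 139 − j313 Ω
Γ_s = (Z_in − Z_s)/(Z_in + Z_s) = (64.3 − j313)/(214 − j313), |Γ_s| = 0.843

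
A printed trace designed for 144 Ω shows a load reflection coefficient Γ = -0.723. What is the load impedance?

Z_L = Z_0·(1 + Γ)/(1 − Γ) = 144·(0.277)/(1.72)

Z_L ≈ 23.2 Ω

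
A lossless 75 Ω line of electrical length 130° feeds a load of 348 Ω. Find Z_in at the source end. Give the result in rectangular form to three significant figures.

tan(βl) = tan(130°) = -1.19
Z_in = Z_0·(Z_L + jZ_0·tanβl)/(Z_0 + jZ_L·tanβl)
     = 75·(348 − j89.4)/(75 − j415)

Z_in ≈ 26.7 + j58.1 Ω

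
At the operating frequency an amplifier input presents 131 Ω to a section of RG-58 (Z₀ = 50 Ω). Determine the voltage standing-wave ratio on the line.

Γ = (131 − 50)/(131 + 50) = 0.448
VSWR = (1 + 0.448)/(1 − 0.448)

VSWR ≈ 2.62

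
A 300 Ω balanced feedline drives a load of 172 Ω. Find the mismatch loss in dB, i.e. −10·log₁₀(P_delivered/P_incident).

Γ = (172 − 300)/(172 + 300) = -0.271
|Γ|² = 0.0735, so P_del/P_inc = 1 − |Γ|² = 0.926
ML = −10·log₁₀(1 − |Γ|²)

mismatch loss ≈ 0.332 dB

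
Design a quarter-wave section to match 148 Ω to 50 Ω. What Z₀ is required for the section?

Z_qwt = √(Z_0·R_L) = √(50 × 148) = √7400

Z_qwt ≈ 86 Ω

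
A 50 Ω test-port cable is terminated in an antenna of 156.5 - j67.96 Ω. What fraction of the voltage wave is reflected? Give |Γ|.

|Γ| ≈ 0.581

Γ = (Z_L − Z_0)/(Z_L + Z_0) = (106.5 − j67.96)/(206.5 − j67.96)
|Γ| = 126/217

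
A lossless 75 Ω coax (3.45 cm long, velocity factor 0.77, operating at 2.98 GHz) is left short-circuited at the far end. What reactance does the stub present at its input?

λ = v/f = 0.77·c / 2.98 GHz = 0.0775 m
βl = 2π·l/λ = 2π × 0.445 = 160°
tan(βl) = -0.36
For a short-circuited stub, Z_in = jZ_0·tan(βl)

X_in ≈ -27 Ω (capacitive)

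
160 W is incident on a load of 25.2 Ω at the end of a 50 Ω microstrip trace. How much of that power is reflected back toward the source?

Γ = (25.2 − 50)/(25.2 + 50) = -0.33
|Γ|² = 0.109
P_refl = |Γ|²·P_inc = 17.4 W, P_del = (1 − |Γ|²)·P_inc = 143 W

P_reflected ≈ 17.4 W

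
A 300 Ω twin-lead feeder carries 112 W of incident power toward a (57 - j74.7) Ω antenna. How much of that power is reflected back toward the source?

|Γ| = |(-243 − j74.7)/(357 − j74.7)| = 0.697
|Γ|² = 0.486
P_refl = |Γ|²·P_inc = 54.4 W, P_del = (1 − |Γ|²)·P_inc = 57.6 W

P_reflected ≈ 54.4 W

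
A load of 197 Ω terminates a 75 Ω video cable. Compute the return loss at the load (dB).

Γ = (197 − 75)/(197 + 75) = 0.449
RL = −20·log₁₀|Γ| = −20·log₁₀(0.449)

RL ≈ 6.96 dB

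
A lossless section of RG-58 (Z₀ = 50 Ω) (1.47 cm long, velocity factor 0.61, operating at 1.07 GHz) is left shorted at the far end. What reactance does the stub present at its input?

X_in ≈ 30 Ω (inductive)

λ = v/f = 0.61·c / 1.07 GHz = 0.171 m
βl = 2π·l/λ = 2π × 0.086 = 30.9°
tan(βl) = 0.599
For a shorted stub, Z_in = jZ_0·tan(βl)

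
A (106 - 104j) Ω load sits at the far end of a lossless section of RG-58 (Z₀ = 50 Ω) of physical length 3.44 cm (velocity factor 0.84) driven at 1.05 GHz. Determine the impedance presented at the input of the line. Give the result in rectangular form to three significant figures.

Z_in ≈ 13.5 − j21.3 Ω

λ = v/f = 0.84·c / 1.05 GHz = 0.24 m
βl = 2π·l/λ = 2π × 0.143 = 51.6°
tan(βl) = tan(51.6°) = 1.26
Z_in = Z_0·(Z_L + jZ_0·tanβl)/(Z_0 + jZ_L·tanβl)
     = 50·(106 − j40.9)/(181 + j134)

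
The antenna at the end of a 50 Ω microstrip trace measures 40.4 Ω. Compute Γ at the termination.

Γ = -0.106

Γ = (Z_L − Z_0)/(Z_L + Z_0) = (40.4 − 50)/(40.4 + 50) = -9.6/90.4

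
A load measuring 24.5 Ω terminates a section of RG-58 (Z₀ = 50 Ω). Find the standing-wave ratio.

Γ = (24.5 − 50)/(24.5 + 50) = -0.342
VSWR = (1 + 0.342)/(1 − 0.342)

VSWR ≈ 2.04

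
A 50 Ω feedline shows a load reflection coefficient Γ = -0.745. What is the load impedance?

Z_L ≈ 7.31 Ω

Z_L = Z_0·(1 + Γ)/(1 − Γ) = 50·(0.255)/(1.75)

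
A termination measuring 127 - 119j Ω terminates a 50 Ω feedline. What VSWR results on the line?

Γ = (Z_L − Z_0)/(Z_L + Z_0) = (77 − j119)/(177 − j119)
|Γ| = 142/213 = 0.665
VSWR = (1 + |Γ|)/(1 − |Γ|) = 1.66/0.335

VSWR ≈ 4.96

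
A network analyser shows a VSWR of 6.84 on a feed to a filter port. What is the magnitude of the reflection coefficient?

|Γ| ≈ 0.745

|Γ| = (S − 1)/(S + 1) = (6.84 − 1)/(6.84 + 1) = 5.84/7.84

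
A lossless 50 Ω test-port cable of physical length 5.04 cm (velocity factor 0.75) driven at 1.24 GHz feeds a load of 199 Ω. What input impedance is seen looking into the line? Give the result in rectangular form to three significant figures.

λ = v/f = 0.75·c / 1.24 GHz = 0.181 m
βl = 2π·l/λ = 2π × 0.278 = 100°
tan(βl) = tan(100°) = -5.67
Z_in = Z_0·(Z_L + jZ_0·tanβl)/(Z_0 + jZ_L·tanβl)
     = 50·(199 − j284)/(50 − j1130)

Z_in ≈ 12.9 + j8.24 Ω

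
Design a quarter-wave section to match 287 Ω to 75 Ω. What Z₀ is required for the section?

Z_qwt ≈ 147 Ω

Z_qwt = √(Z_0·R_L) = √(75 × 287) = √21520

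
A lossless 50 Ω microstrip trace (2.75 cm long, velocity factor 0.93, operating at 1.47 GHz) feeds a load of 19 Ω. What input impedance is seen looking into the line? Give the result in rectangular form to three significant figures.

λ = v/f = 0.93·c / 1.47 GHz = 0.19 m
βl = 2π·l/λ = 2π × 0.145 = 52.2°
tan(βl) = tan(52.2°) = 1.29
Z_in = Z_0·(Z_L + jZ_0·tanβl)/(Z_0 + jZ_L·tanβl)
     = 50·(19 + j64.4)/(50 + j24.5)

Z_in ≈ 40.7 + j44.4 Ω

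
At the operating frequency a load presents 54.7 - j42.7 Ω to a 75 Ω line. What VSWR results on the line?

Γ = (Z_L − Z_0)/(Z_L + Z_0) = (-20.3 − j42.7)/(129.7 − j42.7)
|Γ| = 47.3/137 = 0.346
VSWR = (1 + |Γ|)/(1 − |Γ|) = 1.35/0.654

VSWR ≈ 2.06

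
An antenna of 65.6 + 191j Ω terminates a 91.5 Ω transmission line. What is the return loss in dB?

Γ = (-25.9 + j191)/(157.1 + j191), |Γ| = 0.779
RL = −20·log₁₀|Γ| = −20·log₁₀(0.779)

RL ≈ 2.16 dB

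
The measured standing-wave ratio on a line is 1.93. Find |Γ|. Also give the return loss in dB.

|Γ| = (S − 1)/(S + 1) = (1.93 − 1)/(1.93 + 1) = 0.93/2.93
RL = −20·log₁₀|Γ| = −20·log₁₀(0.317)

|Γ| ≈ 0.317; return loss ≈ 9.97 dB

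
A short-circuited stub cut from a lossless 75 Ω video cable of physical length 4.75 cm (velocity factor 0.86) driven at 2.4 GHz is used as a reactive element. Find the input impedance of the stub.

Z_in ≈ −j28.7 Ω

λ = v/f = 0.86·c / 2.4 GHz = 0.107 m
βl = 2π·l/λ = 2π × 0.442 = 159°
tan(βl) = -0.382
For a short-circuited stub, Z_in = jZ_0·tan(βl)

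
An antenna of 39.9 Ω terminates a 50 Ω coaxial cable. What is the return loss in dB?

RL ≈ 19 dB

Γ = (39.9 − 50)/(39.9 + 50) = -0.112
RL = −20·log₁₀|Γ| = −20·log₁₀(0.112)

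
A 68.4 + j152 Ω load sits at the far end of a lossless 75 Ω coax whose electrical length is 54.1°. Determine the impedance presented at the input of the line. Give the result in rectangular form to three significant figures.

tan(βl) = tan(54.1°) = 1.38
Z_in = Z_0·(Z_L + jZ_0·tanβl)/(Z_0 + jZ_L·tanβl)
     = 75·(68.4 + j256)/(-135 + j94.5)

Z_in ≈ 41.2 − j113 Ω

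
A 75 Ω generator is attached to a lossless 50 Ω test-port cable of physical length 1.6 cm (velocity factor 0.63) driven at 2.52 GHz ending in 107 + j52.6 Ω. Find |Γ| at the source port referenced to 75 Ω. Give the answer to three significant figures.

λ = v/f = 0.63·c / 2.52 GHz = 0.075 m
βl = 2π·l/λ = 2π × 0.213 = 76.8°
tan(βl) = 4.26
Z_in = Z_0·(Z_L + jZ_0·tanβl)/(Z_0 + jZ_L·tanβl) = 21.5 − j19.9 Ω
Γ_s = (Z_in − Z_s)/(Z_in + Z_s) = (-53.5 − j19.9)/(96.5 − j19.9), |Γ_s| = 0.579

|Γ| ≈ 0.579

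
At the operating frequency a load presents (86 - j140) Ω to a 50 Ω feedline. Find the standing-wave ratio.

VSWR ≈ 6.71

Γ = (Z_L − Z_0)/(Z_L + Z_0) = (36 − j140)/(136 − j140)
|Γ| = 145/195 = 0.741
VSWR = (1 + |Γ|)/(1 − |Γ|) = 1.74/0.259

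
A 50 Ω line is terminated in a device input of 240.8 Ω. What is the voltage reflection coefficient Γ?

Γ = (Z_L − Z_0)/(Z_L + Z_0) = (240.8 − 50)/(240.8 + 50) = 190.8/290.8

Γ = 0.656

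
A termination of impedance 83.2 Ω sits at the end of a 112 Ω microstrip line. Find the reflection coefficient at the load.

Γ = (Z_L − Z_0)/(Z_L + Z_0) = (83.2 − 112)/(83.2 + 112) = -28.8/195.2

Γ = -0.148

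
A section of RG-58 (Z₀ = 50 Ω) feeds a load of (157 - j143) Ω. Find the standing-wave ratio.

VSWR ≈ 5.89

Γ = (Z_L − Z_0)/(Z_L + Z_0) = (107 − j143)/(207 − j143)
|Γ| = 179/252 = 0.71
VSWR = (1 + |Γ|)/(1 − |Γ|) = 1.71/0.29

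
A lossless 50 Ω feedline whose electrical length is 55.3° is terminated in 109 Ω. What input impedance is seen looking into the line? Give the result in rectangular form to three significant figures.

Z_in ≈ 30.8 − j24.8 Ω

tan(βl) = tan(55.3°) = 1.44
Z_in = Z_0·(Z_L + jZ_0·tanβl)/(Z_0 + jZ_L·tanβl)
     = 50·(109 + j72.2)/(50 + j157)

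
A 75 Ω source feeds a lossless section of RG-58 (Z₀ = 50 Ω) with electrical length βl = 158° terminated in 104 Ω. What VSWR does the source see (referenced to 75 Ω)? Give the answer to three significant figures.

VSWR ≈ 1.71

tan(βl) = -0.404
Z_in = Z_0·(Z_L + jZ_0·tanβl)/(Z_0 + jZ_L·tanβl) = 70.9 + j39.4 Ω
Γ_s = (Z_in − Z_s)/(Z_in + Z_s) = (-4.1 + j39.4)/(146 + j39.4), |Γ_s| = 0.262
VSWR = (1 + |Γ_s|)/(1 − |Γ_s|)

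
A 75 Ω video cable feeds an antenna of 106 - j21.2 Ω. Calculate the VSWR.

Γ = (Z_L − Z_0)/(Z_L + Z_0) = (31 − j21.2)/(181 − j21.2)
|Γ| = 37.6/182 = 0.206
VSWR = (1 + |Γ|)/(1 − |Γ|) = 1.21/0.794

VSWR ≈ 1.52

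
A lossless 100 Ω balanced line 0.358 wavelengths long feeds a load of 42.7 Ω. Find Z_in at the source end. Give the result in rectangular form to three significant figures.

Z_in ≈ 84.6 − j79.2 Ω

βl = 2π × 0.358 = 129°
tan(βl) = tan(129°) = -1.24
Z_in = Z_0·(Z_L + jZ_0·tanβl)/(Z_0 + jZ_L·tanβl)
     = 100·(42.7 − j124)/(100 − j53)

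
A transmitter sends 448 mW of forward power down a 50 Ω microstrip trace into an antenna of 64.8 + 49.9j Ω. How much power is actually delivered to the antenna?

|Γ| = |(14.8 + j49.9)/(114.8 + j49.9)| = 0.416
|Γ|² = 0.173
P_refl = |Γ|²·P_inc = 77.5 mW, P_del = (1 − |Γ|²)·P_inc = 371 mW

P_delivered ≈ 371 mW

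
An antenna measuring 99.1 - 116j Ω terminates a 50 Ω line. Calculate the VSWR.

VSWR ≈ 5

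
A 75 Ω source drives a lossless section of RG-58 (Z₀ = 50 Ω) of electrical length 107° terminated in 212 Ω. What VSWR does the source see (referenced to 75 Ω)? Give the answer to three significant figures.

VSWR ≈ 6.07

tan(βl) = -3.27
Z_in = Z_0·(Z_L + jZ_0·tanβl)/(Z_0 + jZ_L·tanβl) = 12.8 + j14.4 Ω
Γ_s = (Z_in − Z_s)/(Z_in + Z_s) = (-62.2 + j14.4)/(87.8 + j14.4), |Γ_s| = 0.717
VSWR = (1 + |Γ_s|)/(1 − |Γ_s|)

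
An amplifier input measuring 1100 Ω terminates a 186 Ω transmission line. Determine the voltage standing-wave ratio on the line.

VSWR ≈ 5.91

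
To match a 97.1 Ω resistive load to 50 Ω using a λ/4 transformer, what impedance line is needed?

Z_qwt = √(Z_0·R_L) = √(50 × 97.1) = √4855

Z_qwt ≈ 69.7 Ω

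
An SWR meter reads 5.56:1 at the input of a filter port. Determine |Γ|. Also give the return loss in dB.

|Γ| ≈ 0.695; return loss ≈ 3.16 dB

|Γ| = (S − 1)/(S + 1) = (5.56 − 1)/(5.56 + 1) = 4.56/6.56
RL = −20·log₁₀|Γ| = −20·log₁₀(0.695)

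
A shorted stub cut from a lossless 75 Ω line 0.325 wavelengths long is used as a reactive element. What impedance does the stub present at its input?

βl = 2π × 0.325 = 117°
tan(βl) = -1.96
For a shorted stub, Z_in = jZ_0·tan(βl)

Z_in ≈ −j147 Ω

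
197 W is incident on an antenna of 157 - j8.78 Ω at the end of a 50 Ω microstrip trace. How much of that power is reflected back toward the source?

|Γ| = |(107 − j8.78)/(207 − j8.78)| = 0.518
|Γ|² = 0.269
P_refl = |Γ|²·P_inc = 52.9 W, P_del = (1 − |Γ|²)·P_inc = 144 W

P_reflected ≈ 52.9 W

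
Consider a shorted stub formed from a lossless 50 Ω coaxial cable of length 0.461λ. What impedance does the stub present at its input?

βl = 2π × 0.461 = 166°
tan(βl) = -0.25
For a shorted stub, Z_in = jZ_0·tan(βl)

Z_in ≈ −j12.5 Ω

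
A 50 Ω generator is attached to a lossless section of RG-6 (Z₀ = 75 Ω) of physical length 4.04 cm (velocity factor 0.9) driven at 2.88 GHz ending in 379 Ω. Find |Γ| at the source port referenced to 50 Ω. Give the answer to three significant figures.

λ = v/f = 0.9·c / 2.88 GHz = 0.0938 m
βl = 2π·l/λ = 2π × 0.431 = 155°
tan(βl) = -0.463
Z_in = Z_0·(Z_L + jZ_0·tanβl)/(Z_0 + jZ_L·tanβl) = 71 + j132 Ω
Γ_s = (Z_in − Z_s)/(Z_in + Z_s) = (21 + j132)/(121 + j132), |Γ_s| = 0.745

|Γ| ≈ 0.745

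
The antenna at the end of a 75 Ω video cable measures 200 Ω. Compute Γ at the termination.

Γ = 0.455

Γ = (Z_L − Z_0)/(Z_L + Z_0) = (200 − 75)/(200 + 75) = 125/275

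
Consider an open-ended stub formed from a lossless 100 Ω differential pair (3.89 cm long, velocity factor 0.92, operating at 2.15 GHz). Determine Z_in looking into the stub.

Z_in ≈ +j34.6 Ω

λ = v/f = 0.92·c / 2.15 GHz = 0.128 m
βl = 2π·l/λ = 2π × 0.303 = 109°
tan(βl) = -2.89
For an open-ended stub, Z_in = −jZ_0·cot(βl) = −jZ_0/tan(βl)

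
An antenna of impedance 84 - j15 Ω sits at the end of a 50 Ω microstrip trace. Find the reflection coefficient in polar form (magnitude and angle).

Γ ≈ 0.276 ∠ -17.4°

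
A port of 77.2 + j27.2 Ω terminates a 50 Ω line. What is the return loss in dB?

RL ≈ 10.6 dB

Γ = (27.2 + j27.2)/(127.2 + j27.2), |Γ| = 0.296
RL = −20·log₁₀|Γ| = −20·log₁₀(0.296)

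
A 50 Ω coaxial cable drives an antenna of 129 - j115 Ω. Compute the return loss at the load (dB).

Γ = (79 − j115)/(179 − j115), |Γ| = 0.656
RL = −20·log₁₀|Γ| = −20·log₁₀(0.656)

RL ≈ 3.66 dB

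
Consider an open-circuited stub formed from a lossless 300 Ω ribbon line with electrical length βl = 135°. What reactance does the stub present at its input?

tan(βl) = -1
For an open-circuited stub, Z_in = −jZ_0·cot(βl) = −jZ_0/tan(βl)

X_in ≈ 300 Ω (inductive)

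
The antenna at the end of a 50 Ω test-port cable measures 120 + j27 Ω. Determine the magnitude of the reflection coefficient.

|Γ| ≈ 0.436

Γ = (Z_L − Z_0)/(Z_L + Z_0) = (70 + j27)/(170 + j27)
|Γ| = 75/172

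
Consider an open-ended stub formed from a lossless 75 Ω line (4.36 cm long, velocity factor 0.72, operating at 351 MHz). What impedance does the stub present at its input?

Z_in ≈ −j157 Ω

λ = v/f = 0.72·c / 351 MHz = 0.615 m
βl = 2π·l/λ = 2π × 0.0708 = 25.5°
tan(βl) = 0.477
For an open-ended stub, Z_in = −jZ_0·cot(βl) = −jZ_0/tan(βl)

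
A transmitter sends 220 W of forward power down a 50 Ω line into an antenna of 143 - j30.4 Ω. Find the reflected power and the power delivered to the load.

|Γ| = |(93 − j30.4)/(193 − j30.4)| = 0.501
|Γ|² = 0.251
P_refl = |Γ|²·P_inc = 55.2 W, P_del = (1 − |Γ|²)·P_inc = 165 W

P_reflected ≈ 55.2 W; P_delivered ≈ 165 W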